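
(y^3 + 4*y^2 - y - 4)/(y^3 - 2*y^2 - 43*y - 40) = (y^2 + 3*y - 4)/(y^2 - 3*y - 40)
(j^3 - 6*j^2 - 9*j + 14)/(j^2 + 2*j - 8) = (j^3 - 6*j^2 - 9*j + 14)/(j^2 + 2*j - 8)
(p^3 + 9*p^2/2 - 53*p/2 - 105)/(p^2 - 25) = (p^2 + 19*p/2 + 21)/(p + 5)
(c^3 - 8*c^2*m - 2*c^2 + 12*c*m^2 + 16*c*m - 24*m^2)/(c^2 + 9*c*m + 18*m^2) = (c^3 - 8*c^2*m - 2*c^2 + 12*c*m^2 + 16*c*m - 24*m^2)/(c^2 + 9*c*m + 18*m^2)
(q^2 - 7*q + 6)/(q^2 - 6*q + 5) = (q - 6)/(q - 5)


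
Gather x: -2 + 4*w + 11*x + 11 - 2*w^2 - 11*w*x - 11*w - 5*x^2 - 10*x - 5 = -2*w^2 - 7*w - 5*x^2 + x*(1 - 11*w) + 4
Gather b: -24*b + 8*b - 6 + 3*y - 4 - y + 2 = -16*b + 2*y - 8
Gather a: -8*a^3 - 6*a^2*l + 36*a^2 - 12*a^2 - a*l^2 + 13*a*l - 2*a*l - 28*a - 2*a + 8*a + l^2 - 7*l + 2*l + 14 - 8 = -8*a^3 + a^2*(24 - 6*l) + a*(-l^2 + 11*l - 22) + l^2 - 5*l + 6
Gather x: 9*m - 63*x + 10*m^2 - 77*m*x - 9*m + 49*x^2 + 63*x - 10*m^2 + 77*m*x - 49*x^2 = 0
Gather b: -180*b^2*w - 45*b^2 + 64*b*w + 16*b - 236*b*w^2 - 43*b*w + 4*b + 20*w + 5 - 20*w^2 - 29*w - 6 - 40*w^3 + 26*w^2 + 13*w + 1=b^2*(-180*w - 45) + b*(-236*w^2 + 21*w + 20) - 40*w^3 + 6*w^2 + 4*w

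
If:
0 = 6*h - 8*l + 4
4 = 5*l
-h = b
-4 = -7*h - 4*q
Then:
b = -2/5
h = 2/5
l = 4/5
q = 3/10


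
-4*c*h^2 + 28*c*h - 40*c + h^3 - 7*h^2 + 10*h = (-4*c + h)*(h - 5)*(h - 2)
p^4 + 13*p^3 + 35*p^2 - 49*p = p*(p - 1)*(p + 7)^2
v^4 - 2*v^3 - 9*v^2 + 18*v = v*(v - 3)*(v - 2)*(v + 3)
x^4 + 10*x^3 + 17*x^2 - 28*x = x*(x - 1)*(x + 4)*(x + 7)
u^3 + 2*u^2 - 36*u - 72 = (u - 6)*(u + 2)*(u + 6)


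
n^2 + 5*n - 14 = (n - 2)*(n + 7)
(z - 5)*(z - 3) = z^2 - 8*z + 15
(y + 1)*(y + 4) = y^2 + 5*y + 4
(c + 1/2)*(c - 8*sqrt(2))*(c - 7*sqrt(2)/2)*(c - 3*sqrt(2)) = c^4 - 29*sqrt(2)*c^3/2 + c^3/2 - 29*sqrt(2)*c^2/4 + 125*c^2 - 168*sqrt(2)*c + 125*c/2 - 84*sqrt(2)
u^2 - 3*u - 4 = (u - 4)*(u + 1)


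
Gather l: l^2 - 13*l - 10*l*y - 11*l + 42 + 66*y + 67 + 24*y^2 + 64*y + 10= l^2 + l*(-10*y - 24) + 24*y^2 + 130*y + 119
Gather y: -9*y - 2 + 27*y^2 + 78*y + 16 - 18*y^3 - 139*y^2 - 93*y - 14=-18*y^3 - 112*y^2 - 24*y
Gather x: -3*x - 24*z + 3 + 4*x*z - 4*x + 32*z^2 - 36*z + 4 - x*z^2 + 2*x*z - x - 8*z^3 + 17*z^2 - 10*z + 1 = x*(-z^2 + 6*z - 8) - 8*z^3 + 49*z^2 - 70*z + 8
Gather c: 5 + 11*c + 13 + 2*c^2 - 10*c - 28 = 2*c^2 + c - 10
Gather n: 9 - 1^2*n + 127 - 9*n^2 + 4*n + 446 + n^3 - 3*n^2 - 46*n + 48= n^3 - 12*n^2 - 43*n + 630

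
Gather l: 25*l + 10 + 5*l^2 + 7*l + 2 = 5*l^2 + 32*l + 12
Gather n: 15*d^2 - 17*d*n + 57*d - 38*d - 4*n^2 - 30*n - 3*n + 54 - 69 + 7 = 15*d^2 + 19*d - 4*n^2 + n*(-17*d - 33) - 8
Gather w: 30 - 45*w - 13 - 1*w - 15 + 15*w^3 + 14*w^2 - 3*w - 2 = 15*w^3 + 14*w^2 - 49*w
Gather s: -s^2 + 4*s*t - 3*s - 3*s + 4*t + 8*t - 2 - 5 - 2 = -s^2 + s*(4*t - 6) + 12*t - 9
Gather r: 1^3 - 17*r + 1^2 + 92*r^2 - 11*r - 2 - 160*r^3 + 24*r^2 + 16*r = -160*r^3 + 116*r^2 - 12*r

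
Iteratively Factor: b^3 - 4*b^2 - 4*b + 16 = (b - 4)*(b^2 - 4) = (b - 4)*(b - 2)*(b + 2)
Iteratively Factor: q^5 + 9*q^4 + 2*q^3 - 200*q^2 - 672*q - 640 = (q + 2)*(q^4 + 7*q^3 - 12*q^2 - 176*q - 320) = (q + 2)*(q + 4)*(q^3 + 3*q^2 - 24*q - 80) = (q + 2)*(q + 4)^2*(q^2 - q - 20) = (q + 2)*(q + 4)^3*(q - 5)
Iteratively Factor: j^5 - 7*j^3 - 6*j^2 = (j)*(j^4 - 7*j^2 - 6*j) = j*(j - 3)*(j^3 + 3*j^2 + 2*j) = j^2*(j - 3)*(j^2 + 3*j + 2) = j^2*(j - 3)*(j + 1)*(j + 2)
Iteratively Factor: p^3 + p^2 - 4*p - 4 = (p + 1)*(p^2 - 4) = (p - 2)*(p + 1)*(p + 2)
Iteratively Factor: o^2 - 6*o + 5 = (o - 5)*(o - 1)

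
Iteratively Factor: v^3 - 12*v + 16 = (v + 4)*(v^2 - 4*v + 4) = (v - 2)*(v + 4)*(v - 2)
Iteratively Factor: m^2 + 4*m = (m + 4)*(m)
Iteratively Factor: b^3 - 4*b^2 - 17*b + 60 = (b - 5)*(b^2 + b - 12) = (b - 5)*(b + 4)*(b - 3)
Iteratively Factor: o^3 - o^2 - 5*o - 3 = (o + 1)*(o^2 - 2*o - 3) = (o - 3)*(o + 1)*(o + 1)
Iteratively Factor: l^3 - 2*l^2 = (l)*(l^2 - 2*l) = l^2*(l - 2)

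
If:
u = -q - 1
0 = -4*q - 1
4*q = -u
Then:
No Solution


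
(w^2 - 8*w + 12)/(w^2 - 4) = (w - 6)/(w + 2)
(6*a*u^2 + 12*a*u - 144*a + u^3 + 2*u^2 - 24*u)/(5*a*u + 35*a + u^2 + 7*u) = (6*a*u^2 + 12*a*u - 144*a + u^3 + 2*u^2 - 24*u)/(5*a*u + 35*a + u^2 + 7*u)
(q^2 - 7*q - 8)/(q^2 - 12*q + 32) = (q + 1)/(q - 4)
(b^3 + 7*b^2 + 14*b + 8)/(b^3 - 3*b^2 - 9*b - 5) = (b^2 + 6*b + 8)/(b^2 - 4*b - 5)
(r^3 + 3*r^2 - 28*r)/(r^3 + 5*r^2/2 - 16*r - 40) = 2*r*(r + 7)/(2*r^2 + 13*r + 20)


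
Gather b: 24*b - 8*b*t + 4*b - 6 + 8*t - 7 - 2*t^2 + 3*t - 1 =b*(28 - 8*t) - 2*t^2 + 11*t - 14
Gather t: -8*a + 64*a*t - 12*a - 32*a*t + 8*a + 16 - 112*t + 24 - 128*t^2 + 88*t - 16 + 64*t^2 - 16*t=-12*a - 64*t^2 + t*(32*a - 40) + 24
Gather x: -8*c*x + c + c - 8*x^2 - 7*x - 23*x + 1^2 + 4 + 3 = 2*c - 8*x^2 + x*(-8*c - 30) + 8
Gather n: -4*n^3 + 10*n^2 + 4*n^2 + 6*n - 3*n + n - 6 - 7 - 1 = -4*n^3 + 14*n^2 + 4*n - 14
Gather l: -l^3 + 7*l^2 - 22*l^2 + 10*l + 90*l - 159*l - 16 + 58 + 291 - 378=-l^3 - 15*l^2 - 59*l - 45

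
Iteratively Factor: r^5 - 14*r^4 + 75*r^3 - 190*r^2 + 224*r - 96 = (r - 4)*(r^4 - 10*r^3 + 35*r^2 - 50*r + 24) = (r - 4)*(r - 1)*(r^3 - 9*r^2 + 26*r - 24) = (r - 4)^2*(r - 1)*(r^2 - 5*r + 6) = (r - 4)^2*(r - 3)*(r - 1)*(r - 2)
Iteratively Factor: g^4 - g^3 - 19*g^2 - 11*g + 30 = (g - 1)*(g^3 - 19*g - 30) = (g - 5)*(g - 1)*(g^2 + 5*g + 6) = (g - 5)*(g - 1)*(g + 2)*(g + 3)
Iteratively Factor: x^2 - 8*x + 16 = (x - 4)*(x - 4)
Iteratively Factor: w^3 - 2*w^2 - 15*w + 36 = (w - 3)*(w^2 + w - 12) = (w - 3)*(w + 4)*(w - 3)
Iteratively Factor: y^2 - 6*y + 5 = (y - 1)*(y - 5)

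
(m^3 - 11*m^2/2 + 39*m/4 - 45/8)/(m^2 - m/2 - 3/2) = (m^2 - 4*m + 15/4)/(m + 1)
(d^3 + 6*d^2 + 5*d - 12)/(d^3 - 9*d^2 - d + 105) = (d^2 + 3*d - 4)/(d^2 - 12*d + 35)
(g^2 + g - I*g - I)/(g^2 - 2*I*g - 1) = (g + 1)/(g - I)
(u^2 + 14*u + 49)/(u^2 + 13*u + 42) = (u + 7)/(u + 6)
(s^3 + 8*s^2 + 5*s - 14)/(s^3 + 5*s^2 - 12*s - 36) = (s^2 + 6*s - 7)/(s^2 + 3*s - 18)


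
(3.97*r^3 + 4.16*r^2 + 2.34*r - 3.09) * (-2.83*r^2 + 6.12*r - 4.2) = -11.2351*r^5 + 12.5236*r^4 + 2.163*r^3 + 5.5935*r^2 - 28.7388*r + 12.978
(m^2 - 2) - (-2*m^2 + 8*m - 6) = 3*m^2 - 8*m + 4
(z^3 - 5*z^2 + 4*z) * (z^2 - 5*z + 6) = z^5 - 10*z^4 + 35*z^3 - 50*z^2 + 24*z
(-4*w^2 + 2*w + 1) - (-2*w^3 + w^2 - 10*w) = 2*w^3 - 5*w^2 + 12*w + 1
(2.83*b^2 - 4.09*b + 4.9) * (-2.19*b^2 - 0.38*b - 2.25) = -6.1977*b^4 + 7.8817*b^3 - 15.5443*b^2 + 7.3405*b - 11.025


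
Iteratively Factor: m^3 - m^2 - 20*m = (m + 4)*(m^2 - 5*m) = (m - 5)*(m + 4)*(m)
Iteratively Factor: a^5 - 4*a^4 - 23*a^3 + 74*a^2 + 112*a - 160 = (a - 5)*(a^4 + a^3 - 18*a^2 - 16*a + 32) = (a - 5)*(a - 1)*(a^3 + 2*a^2 - 16*a - 32) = (a - 5)*(a - 1)*(a + 4)*(a^2 - 2*a - 8) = (a - 5)*(a - 1)*(a + 2)*(a + 4)*(a - 4)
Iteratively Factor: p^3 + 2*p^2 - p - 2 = (p - 1)*(p^2 + 3*p + 2) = (p - 1)*(p + 1)*(p + 2)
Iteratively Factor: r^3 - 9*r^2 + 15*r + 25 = (r + 1)*(r^2 - 10*r + 25) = (r - 5)*(r + 1)*(r - 5)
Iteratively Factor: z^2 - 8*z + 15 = (z - 3)*(z - 5)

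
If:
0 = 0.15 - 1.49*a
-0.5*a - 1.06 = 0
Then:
No Solution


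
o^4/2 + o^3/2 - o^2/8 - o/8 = o*(o/2 + 1/2)*(o - 1/2)*(o + 1/2)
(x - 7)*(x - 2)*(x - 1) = x^3 - 10*x^2 + 23*x - 14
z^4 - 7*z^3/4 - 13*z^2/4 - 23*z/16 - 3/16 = (z - 3)*(z + 1/4)*(z + 1/2)^2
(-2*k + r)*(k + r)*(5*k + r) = -10*k^3 - 7*k^2*r + 4*k*r^2 + r^3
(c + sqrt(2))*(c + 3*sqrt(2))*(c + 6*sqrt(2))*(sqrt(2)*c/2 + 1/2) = sqrt(2)*c^4/2 + 21*c^3/2 + 32*sqrt(2)*c^2 + 63*c + 18*sqrt(2)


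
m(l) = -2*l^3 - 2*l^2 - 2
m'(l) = -6*l^2 - 4*l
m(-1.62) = 1.25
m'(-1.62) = -9.27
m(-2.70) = 22.79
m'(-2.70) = -32.94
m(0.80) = -4.30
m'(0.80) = -7.04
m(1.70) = -17.61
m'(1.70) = -24.14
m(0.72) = -3.78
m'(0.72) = -5.99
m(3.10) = -80.80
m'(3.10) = -70.06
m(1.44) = -12.12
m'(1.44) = -18.20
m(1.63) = -15.98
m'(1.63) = -22.46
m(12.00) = -3746.00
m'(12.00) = -912.00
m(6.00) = -506.00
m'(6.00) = -240.00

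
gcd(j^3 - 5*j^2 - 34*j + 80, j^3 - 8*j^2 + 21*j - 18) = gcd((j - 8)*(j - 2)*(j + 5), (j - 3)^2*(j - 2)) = j - 2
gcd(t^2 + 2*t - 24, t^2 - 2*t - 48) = t + 6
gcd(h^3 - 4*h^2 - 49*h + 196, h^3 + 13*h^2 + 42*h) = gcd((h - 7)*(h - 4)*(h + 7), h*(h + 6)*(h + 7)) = h + 7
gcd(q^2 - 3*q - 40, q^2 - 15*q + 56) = q - 8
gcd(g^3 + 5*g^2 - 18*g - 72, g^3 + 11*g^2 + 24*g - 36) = g + 6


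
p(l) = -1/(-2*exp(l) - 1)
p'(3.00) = -0.02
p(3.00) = 0.02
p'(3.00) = -0.02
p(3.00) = 0.02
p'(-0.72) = -0.25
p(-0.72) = 0.51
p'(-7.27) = -0.00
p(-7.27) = 1.00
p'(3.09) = -0.02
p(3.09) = 0.02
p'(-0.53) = -0.25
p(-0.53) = 0.46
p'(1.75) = -0.07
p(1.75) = 0.08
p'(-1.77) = -0.19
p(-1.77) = 0.75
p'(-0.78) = -0.25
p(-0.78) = 0.52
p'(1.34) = -0.10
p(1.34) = 0.12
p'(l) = -2*exp(l)/(-2*exp(l) - 1)^2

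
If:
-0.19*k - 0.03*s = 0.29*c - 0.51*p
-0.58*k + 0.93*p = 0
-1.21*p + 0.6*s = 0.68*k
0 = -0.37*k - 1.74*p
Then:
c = 0.00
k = 0.00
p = 0.00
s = 0.00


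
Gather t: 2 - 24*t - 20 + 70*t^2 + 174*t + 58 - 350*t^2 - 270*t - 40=-280*t^2 - 120*t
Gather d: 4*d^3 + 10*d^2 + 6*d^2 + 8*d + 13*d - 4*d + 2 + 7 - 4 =4*d^3 + 16*d^2 + 17*d + 5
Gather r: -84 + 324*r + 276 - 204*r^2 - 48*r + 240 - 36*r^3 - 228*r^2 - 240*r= -36*r^3 - 432*r^2 + 36*r + 432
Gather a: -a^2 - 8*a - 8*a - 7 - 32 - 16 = -a^2 - 16*a - 55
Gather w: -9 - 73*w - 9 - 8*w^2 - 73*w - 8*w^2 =-16*w^2 - 146*w - 18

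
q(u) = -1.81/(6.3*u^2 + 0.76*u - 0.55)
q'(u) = -1.81*(-12.6*u - 0.76)/(6.3*u^2 + 0.76*u - 0.55)^2 = (22.806*u + 1.3756)/(6.3*u^2 + 0.76*u - 0.55)^2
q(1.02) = -0.27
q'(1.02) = 0.54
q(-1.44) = -0.16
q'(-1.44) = -0.24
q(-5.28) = -0.01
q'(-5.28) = -0.00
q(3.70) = -0.02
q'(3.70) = 0.01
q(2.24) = -0.06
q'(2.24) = 0.05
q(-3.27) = -0.03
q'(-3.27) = -0.02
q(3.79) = -0.02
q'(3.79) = 0.01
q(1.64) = -0.10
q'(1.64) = 0.12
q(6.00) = -0.01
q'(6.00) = 0.00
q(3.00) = -0.03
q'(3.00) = 0.02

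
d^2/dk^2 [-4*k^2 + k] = -8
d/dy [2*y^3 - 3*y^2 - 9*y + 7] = 6*y^2 - 6*y - 9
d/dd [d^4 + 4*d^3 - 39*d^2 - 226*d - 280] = 4*d^3 + 12*d^2 - 78*d - 226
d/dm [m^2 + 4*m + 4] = 2*m + 4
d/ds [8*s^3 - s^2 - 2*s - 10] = 24*s^2 - 2*s - 2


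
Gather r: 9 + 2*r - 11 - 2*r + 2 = 0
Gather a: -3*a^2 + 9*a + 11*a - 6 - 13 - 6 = -3*a^2 + 20*a - 25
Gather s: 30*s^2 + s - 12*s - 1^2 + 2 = 30*s^2 - 11*s + 1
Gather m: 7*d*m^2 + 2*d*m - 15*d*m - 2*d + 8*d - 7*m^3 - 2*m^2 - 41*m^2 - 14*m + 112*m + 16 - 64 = 6*d - 7*m^3 + m^2*(7*d - 43) + m*(98 - 13*d) - 48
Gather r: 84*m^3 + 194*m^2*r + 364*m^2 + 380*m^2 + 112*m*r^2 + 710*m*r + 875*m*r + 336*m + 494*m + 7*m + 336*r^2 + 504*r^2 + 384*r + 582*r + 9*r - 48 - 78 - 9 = 84*m^3 + 744*m^2 + 837*m + r^2*(112*m + 840) + r*(194*m^2 + 1585*m + 975) - 135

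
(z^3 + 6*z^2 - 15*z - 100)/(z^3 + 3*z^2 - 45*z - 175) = (z - 4)/(z - 7)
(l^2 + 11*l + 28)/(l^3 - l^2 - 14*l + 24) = (l + 7)/(l^2 - 5*l + 6)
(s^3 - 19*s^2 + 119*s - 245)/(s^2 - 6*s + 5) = (s^2 - 14*s + 49)/(s - 1)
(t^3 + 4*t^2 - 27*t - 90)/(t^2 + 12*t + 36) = (t^2 - 2*t - 15)/(t + 6)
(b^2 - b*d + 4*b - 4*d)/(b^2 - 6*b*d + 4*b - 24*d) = (b - d)/(b - 6*d)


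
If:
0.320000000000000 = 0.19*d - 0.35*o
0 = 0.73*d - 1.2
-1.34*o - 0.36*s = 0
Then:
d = 1.64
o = -0.02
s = 0.08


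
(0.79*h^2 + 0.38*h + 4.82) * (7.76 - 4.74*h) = -3.7446*h^3 + 4.3292*h^2 - 19.898*h + 37.4032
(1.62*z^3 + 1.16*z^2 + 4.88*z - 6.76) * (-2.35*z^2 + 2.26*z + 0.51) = -3.807*z^5 + 0.9352*z^4 - 8.0202*z^3 + 27.5064*z^2 - 12.7888*z - 3.4476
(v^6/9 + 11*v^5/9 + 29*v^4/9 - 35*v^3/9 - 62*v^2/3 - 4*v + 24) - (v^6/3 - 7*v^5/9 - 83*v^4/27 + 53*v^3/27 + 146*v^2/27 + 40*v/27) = -2*v^6/9 + 2*v^5 + 170*v^4/27 - 158*v^3/27 - 704*v^2/27 - 148*v/27 + 24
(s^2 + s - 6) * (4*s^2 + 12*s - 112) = 4*s^4 + 16*s^3 - 124*s^2 - 184*s + 672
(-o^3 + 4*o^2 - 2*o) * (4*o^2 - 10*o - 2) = -4*o^5 + 26*o^4 - 46*o^3 + 12*o^2 + 4*o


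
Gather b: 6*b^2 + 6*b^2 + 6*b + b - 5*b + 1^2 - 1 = 12*b^2 + 2*b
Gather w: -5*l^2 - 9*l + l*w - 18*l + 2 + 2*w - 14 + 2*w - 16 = -5*l^2 - 27*l + w*(l + 4) - 28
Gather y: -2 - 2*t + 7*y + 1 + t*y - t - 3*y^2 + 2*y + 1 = -3*t - 3*y^2 + y*(t + 9)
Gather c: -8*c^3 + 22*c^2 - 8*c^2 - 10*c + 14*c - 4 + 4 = -8*c^3 + 14*c^2 + 4*c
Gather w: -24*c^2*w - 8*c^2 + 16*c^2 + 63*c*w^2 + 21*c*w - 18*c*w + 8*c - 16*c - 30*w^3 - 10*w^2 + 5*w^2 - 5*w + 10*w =8*c^2 - 8*c - 30*w^3 + w^2*(63*c - 5) + w*(-24*c^2 + 3*c + 5)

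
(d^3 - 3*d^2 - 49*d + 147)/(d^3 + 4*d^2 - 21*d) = (d - 7)/d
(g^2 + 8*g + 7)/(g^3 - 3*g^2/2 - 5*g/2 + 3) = 2*(g^2 + 8*g + 7)/(2*g^3 - 3*g^2 - 5*g + 6)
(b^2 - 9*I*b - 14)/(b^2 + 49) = (b - 2*I)/(b + 7*I)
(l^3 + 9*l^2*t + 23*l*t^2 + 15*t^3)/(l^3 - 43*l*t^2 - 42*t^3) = (-l^2 - 8*l*t - 15*t^2)/(-l^2 + l*t + 42*t^2)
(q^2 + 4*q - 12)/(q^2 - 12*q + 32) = (q^2 + 4*q - 12)/(q^2 - 12*q + 32)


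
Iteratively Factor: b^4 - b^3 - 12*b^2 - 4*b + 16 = (b - 1)*(b^3 - 12*b - 16) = (b - 1)*(b + 2)*(b^2 - 2*b - 8) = (b - 1)*(b + 2)^2*(b - 4)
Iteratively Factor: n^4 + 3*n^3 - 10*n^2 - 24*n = (n)*(n^3 + 3*n^2 - 10*n - 24) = n*(n - 3)*(n^2 + 6*n + 8) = n*(n - 3)*(n + 2)*(n + 4)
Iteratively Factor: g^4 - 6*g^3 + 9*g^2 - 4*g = (g - 1)*(g^3 - 5*g^2 + 4*g) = g*(g - 1)*(g^2 - 5*g + 4) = g*(g - 4)*(g - 1)*(g - 1)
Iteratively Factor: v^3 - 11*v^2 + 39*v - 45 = (v - 3)*(v^2 - 8*v + 15) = (v - 5)*(v - 3)*(v - 3)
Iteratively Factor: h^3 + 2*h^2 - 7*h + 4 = (h - 1)*(h^2 + 3*h - 4) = (h - 1)*(h + 4)*(h - 1)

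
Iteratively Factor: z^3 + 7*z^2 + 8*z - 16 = (z + 4)*(z^2 + 3*z - 4) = (z - 1)*(z + 4)*(z + 4)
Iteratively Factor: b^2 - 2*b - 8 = (b + 2)*(b - 4)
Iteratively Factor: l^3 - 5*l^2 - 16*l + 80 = (l - 4)*(l^2 - l - 20) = (l - 4)*(l + 4)*(l - 5)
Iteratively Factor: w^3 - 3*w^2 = (w)*(w^2 - 3*w) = w*(w - 3)*(w)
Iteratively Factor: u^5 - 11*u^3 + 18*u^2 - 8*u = (u - 1)*(u^4 + u^3 - 10*u^2 + 8*u) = (u - 2)*(u - 1)*(u^3 + 3*u^2 - 4*u) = (u - 2)*(u - 1)^2*(u^2 + 4*u) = u*(u - 2)*(u - 1)^2*(u + 4)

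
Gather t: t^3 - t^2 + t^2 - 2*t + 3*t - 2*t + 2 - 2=t^3 - t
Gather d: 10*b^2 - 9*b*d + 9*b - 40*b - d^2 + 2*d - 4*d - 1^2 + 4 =10*b^2 - 31*b - d^2 + d*(-9*b - 2) + 3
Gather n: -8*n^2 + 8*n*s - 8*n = -8*n^2 + n*(8*s - 8)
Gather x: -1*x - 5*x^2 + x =-5*x^2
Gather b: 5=5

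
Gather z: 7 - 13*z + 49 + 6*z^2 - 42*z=6*z^2 - 55*z + 56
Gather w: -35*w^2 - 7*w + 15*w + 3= -35*w^2 + 8*w + 3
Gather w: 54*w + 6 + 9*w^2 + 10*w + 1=9*w^2 + 64*w + 7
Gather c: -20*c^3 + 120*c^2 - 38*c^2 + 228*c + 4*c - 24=-20*c^3 + 82*c^2 + 232*c - 24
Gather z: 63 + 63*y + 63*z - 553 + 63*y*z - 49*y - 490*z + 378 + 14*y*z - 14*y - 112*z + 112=z*(77*y - 539)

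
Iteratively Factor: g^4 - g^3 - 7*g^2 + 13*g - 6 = (g - 1)*(g^3 - 7*g + 6) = (g - 1)*(g + 3)*(g^2 - 3*g + 2) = (g - 1)^2*(g + 3)*(g - 2)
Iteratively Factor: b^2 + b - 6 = (b + 3)*(b - 2)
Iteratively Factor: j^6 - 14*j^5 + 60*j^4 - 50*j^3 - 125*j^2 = (j + 1)*(j^5 - 15*j^4 + 75*j^3 - 125*j^2) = (j - 5)*(j + 1)*(j^4 - 10*j^3 + 25*j^2) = (j - 5)^2*(j + 1)*(j^3 - 5*j^2) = j*(j - 5)^2*(j + 1)*(j^2 - 5*j) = j*(j - 5)^3*(j + 1)*(j)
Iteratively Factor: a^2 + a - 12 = (a - 3)*(a + 4)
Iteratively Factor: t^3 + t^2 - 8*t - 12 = (t - 3)*(t^2 + 4*t + 4) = (t - 3)*(t + 2)*(t + 2)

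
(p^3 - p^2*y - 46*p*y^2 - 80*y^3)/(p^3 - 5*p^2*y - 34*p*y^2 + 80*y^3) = (-p - 2*y)/(-p + 2*y)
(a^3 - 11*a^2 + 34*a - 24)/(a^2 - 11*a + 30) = (a^2 - 5*a + 4)/(a - 5)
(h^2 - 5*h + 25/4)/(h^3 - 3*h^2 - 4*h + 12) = (h^2 - 5*h + 25/4)/(h^3 - 3*h^2 - 4*h + 12)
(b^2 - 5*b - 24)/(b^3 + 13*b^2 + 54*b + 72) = (b - 8)/(b^2 + 10*b + 24)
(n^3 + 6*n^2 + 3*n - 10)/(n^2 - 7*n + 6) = (n^2 + 7*n + 10)/(n - 6)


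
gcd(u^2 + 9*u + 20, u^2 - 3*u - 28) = u + 4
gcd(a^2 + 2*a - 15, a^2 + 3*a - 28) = 1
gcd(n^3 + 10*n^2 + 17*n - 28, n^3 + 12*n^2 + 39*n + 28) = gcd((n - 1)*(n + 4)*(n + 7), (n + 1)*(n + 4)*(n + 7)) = n^2 + 11*n + 28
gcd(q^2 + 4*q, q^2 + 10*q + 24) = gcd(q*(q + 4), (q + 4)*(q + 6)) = q + 4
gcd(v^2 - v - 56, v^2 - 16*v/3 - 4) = 1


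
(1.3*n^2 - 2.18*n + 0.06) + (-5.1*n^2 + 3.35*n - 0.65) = -3.8*n^2 + 1.17*n - 0.59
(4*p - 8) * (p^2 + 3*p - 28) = 4*p^3 + 4*p^2 - 136*p + 224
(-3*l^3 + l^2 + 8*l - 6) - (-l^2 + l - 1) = -3*l^3 + 2*l^2 + 7*l - 5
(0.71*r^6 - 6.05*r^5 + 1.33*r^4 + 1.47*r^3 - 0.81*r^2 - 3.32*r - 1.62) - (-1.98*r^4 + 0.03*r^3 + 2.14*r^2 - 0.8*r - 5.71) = 0.71*r^6 - 6.05*r^5 + 3.31*r^4 + 1.44*r^3 - 2.95*r^2 - 2.52*r + 4.09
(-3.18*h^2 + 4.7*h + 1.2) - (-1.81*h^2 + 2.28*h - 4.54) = -1.37*h^2 + 2.42*h + 5.74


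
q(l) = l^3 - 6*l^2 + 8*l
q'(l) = 3*l^2 - 12*l + 8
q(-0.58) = -6.85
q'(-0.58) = 15.97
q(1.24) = 2.60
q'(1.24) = -2.27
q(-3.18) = -118.27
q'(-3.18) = 76.50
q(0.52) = 2.68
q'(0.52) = 2.57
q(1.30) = 2.46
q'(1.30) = -2.53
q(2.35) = -1.36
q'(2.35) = -3.63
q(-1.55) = -30.54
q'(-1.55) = 33.81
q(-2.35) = -64.91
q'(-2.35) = 52.77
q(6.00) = 48.00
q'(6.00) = 44.00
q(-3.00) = -105.00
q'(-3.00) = 71.00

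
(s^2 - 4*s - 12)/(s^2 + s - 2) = (s - 6)/(s - 1)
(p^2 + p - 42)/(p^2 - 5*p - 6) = (p + 7)/(p + 1)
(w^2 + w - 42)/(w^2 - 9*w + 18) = (w + 7)/(w - 3)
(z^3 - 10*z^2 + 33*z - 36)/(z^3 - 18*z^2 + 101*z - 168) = (z^2 - 7*z + 12)/(z^2 - 15*z + 56)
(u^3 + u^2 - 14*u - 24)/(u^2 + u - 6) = (u^2 - 2*u - 8)/(u - 2)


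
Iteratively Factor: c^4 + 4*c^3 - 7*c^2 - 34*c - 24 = (c + 1)*(c^3 + 3*c^2 - 10*c - 24) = (c + 1)*(c + 4)*(c^2 - c - 6) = (c + 1)*(c + 2)*(c + 4)*(c - 3)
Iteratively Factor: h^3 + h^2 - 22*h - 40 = (h + 2)*(h^2 - h - 20) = (h + 2)*(h + 4)*(h - 5)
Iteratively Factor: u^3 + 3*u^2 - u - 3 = (u + 1)*(u^2 + 2*u - 3) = (u - 1)*(u + 1)*(u + 3)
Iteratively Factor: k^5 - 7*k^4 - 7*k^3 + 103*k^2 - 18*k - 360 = (k - 4)*(k^4 - 3*k^3 - 19*k^2 + 27*k + 90) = (k - 4)*(k + 3)*(k^3 - 6*k^2 - k + 30) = (k - 4)*(k + 2)*(k + 3)*(k^2 - 8*k + 15) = (k - 5)*(k - 4)*(k + 2)*(k + 3)*(k - 3)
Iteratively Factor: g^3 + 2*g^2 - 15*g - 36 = (g + 3)*(g^2 - g - 12) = (g + 3)^2*(g - 4)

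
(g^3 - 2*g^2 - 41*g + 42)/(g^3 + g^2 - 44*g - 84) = (g - 1)/(g + 2)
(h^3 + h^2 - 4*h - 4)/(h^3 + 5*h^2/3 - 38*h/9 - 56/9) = 9*(h^2 + 3*h + 2)/(9*h^2 + 33*h + 28)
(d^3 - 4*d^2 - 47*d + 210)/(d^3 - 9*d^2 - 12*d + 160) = (d^2 + d - 42)/(d^2 - 4*d - 32)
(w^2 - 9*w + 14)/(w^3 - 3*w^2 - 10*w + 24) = (w - 7)/(w^2 - w - 12)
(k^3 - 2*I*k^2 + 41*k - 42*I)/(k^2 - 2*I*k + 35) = (k^2 + 5*I*k + 6)/(k + 5*I)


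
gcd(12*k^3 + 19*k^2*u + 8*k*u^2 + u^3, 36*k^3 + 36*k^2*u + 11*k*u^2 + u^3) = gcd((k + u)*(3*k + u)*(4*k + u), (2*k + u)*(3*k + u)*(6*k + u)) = 3*k + u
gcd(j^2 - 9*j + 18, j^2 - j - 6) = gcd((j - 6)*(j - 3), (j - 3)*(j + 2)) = j - 3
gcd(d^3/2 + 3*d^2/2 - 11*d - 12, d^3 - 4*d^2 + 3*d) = 1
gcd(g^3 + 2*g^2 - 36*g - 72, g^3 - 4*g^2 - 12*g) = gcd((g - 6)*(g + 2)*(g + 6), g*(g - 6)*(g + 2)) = g^2 - 4*g - 12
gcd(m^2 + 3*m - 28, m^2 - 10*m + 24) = m - 4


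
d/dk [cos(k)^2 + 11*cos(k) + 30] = -(2*cos(k) + 11)*sin(k)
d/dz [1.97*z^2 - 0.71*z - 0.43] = 3.94*z - 0.71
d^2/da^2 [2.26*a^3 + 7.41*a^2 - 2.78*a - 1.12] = 13.56*a + 14.82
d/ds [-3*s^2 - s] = -6*s - 1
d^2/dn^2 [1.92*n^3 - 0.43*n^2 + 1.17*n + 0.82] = 11.52*n - 0.86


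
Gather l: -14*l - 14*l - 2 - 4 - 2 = -28*l - 8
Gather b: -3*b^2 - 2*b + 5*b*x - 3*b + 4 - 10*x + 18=-3*b^2 + b*(5*x - 5) - 10*x + 22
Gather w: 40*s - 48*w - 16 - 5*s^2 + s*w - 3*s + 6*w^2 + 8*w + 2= -5*s^2 + 37*s + 6*w^2 + w*(s - 40) - 14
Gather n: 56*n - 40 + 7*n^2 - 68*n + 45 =7*n^2 - 12*n + 5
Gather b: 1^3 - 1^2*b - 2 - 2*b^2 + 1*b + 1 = -2*b^2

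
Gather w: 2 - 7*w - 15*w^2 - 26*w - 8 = -15*w^2 - 33*w - 6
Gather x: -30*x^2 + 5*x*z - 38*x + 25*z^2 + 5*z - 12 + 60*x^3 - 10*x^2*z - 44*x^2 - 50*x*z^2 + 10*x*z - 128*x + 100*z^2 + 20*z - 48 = 60*x^3 + x^2*(-10*z - 74) + x*(-50*z^2 + 15*z - 166) + 125*z^2 + 25*z - 60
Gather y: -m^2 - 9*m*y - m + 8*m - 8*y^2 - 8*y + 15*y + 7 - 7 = -m^2 + 7*m - 8*y^2 + y*(7 - 9*m)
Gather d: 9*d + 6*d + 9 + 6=15*d + 15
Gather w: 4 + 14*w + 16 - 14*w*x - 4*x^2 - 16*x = w*(14 - 14*x) - 4*x^2 - 16*x + 20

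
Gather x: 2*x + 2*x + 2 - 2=4*x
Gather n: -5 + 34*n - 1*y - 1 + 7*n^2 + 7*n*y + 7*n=7*n^2 + n*(7*y + 41) - y - 6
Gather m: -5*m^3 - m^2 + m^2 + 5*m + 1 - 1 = -5*m^3 + 5*m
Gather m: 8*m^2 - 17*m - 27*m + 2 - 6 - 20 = 8*m^2 - 44*m - 24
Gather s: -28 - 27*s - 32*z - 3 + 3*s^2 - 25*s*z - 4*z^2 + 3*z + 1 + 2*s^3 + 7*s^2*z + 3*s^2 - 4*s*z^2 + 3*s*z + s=2*s^3 + s^2*(7*z + 6) + s*(-4*z^2 - 22*z - 26) - 4*z^2 - 29*z - 30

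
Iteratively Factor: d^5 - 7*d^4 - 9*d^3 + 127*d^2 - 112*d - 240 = (d - 5)*(d^4 - 2*d^3 - 19*d^2 + 32*d + 48) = (d - 5)*(d - 4)*(d^3 + 2*d^2 - 11*d - 12) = (d - 5)*(d - 4)*(d + 1)*(d^2 + d - 12) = (d - 5)*(d - 4)*(d - 3)*(d + 1)*(d + 4)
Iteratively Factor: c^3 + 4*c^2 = (c)*(c^2 + 4*c) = c^2*(c + 4)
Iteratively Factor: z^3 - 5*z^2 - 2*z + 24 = (z - 4)*(z^2 - z - 6) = (z - 4)*(z + 2)*(z - 3)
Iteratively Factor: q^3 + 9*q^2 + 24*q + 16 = (q + 4)*(q^2 + 5*q + 4) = (q + 4)^2*(q + 1)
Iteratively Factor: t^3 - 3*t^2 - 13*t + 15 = (t - 5)*(t^2 + 2*t - 3) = (t - 5)*(t + 3)*(t - 1)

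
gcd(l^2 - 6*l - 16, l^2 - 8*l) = l - 8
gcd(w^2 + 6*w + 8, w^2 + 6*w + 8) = w^2 + 6*w + 8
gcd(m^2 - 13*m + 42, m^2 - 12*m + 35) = m - 7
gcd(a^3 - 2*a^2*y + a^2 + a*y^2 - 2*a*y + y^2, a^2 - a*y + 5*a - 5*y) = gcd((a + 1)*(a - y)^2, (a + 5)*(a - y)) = -a + y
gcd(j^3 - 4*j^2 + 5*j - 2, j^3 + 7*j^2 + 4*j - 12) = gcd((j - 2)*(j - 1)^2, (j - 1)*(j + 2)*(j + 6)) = j - 1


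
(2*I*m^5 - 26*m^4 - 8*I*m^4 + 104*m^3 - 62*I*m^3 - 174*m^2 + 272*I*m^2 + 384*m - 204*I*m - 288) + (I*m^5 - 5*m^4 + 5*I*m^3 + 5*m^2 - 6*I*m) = 3*I*m^5 - 31*m^4 - 8*I*m^4 + 104*m^3 - 57*I*m^3 - 169*m^2 + 272*I*m^2 + 384*m - 210*I*m - 288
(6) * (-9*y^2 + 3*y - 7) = -54*y^2 + 18*y - 42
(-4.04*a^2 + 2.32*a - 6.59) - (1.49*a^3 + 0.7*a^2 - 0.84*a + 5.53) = -1.49*a^3 - 4.74*a^2 + 3.16*a - 12.12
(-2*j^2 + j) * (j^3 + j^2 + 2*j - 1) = -2*j^5 - j^4 - 3*j^3 + 4*j^2 - j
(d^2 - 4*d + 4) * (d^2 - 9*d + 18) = d^4 - 13*d^3 + 58*d^2 - 108*d + 72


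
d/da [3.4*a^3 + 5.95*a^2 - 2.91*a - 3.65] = 10.2*a^2 + 11.9*a - 2.91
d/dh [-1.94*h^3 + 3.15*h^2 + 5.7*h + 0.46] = -5.82*h^2 + 6.3*h + 5.7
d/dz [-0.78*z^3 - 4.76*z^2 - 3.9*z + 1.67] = -2.34*z^2 - 9.52*z - 3.9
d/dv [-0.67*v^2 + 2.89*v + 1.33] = 2.89 - 1.34*v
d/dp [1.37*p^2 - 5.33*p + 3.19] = 2.74*p - 5.33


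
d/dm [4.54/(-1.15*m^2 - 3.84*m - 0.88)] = (10.442*m + 17.4336)/(1.15*m^2 + 3.84*m + 0.88)^2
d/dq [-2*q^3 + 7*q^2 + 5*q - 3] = -6*q^2 + 14*q + 5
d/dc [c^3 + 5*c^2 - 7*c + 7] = 3*c^2 + 10*c - 7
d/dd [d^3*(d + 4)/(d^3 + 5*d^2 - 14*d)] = d*(d^3 + 10*d^2 - 22*d - 112)/(d^4 + 10*d^3 - 3*d^2 - 140*d + 196)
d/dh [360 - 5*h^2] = -10*h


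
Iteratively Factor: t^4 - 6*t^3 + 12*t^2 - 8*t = (t)*(t^3 - 6*t^2 + 12*t - 8) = t*(t - 2)*(t^2 - 4*t + 4) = t*(t - 2)^2*(t - 2)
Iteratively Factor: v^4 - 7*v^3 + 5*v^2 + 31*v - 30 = (v - 3)*(v^3 - 4*v^2 - 7*v + 10) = (v - 3)*(v - 1)*(v^2 - 3*v - 10) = (v - 5)*(v - 3)*(v - 1)*(v + 2)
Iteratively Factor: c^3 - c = (c)*(c^2 - 1) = c*(c - 1)*(c + 1)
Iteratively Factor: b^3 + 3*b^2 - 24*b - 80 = (b + 4)*(b^2 - b - 20) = (b - 5)*(b + 4)*(b + 4)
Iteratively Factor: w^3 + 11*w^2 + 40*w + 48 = (w + 4)*(w^2 + 7*w + 12) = (w + 4)^2*(w + 3)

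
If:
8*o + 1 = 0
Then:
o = -1/8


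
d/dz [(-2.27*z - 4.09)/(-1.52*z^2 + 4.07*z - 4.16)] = (-3.4504*z^2 - 12.4336*z + 26.0895)/(2.3104*z^4 - 12.3728*z^3 + 29.2113*z^2 - 33.8624*z + 17.3056)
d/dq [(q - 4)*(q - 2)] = 2*q - 6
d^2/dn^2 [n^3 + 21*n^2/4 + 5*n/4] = 6*n + 21/2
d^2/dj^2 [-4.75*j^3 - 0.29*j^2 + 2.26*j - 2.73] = -28.5*j - 0.58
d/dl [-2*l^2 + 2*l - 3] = 2 - 4*l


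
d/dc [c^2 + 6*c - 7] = 2*c + 6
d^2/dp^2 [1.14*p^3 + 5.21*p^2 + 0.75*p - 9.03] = 6.84*p + 10.42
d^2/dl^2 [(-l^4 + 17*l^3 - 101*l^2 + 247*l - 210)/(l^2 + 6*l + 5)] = 2*(-l^6 - 18*l^5 - 123*l^4 + 1140*l^3 + 2265*l^2 - 6210*l - 16445)/(l^6 + 18*l^5 + 123*l^4 + 396*l^3 + 615*l^2 + 450*l + 125)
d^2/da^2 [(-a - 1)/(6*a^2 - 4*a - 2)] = (4*(a + 1)*(3*a - 1)^2 + (9*a + 1)*(-3*a^2 + 2*a + 1))/(-3*a^2 + 2*a + 1)^3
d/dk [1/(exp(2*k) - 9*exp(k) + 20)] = (9 - 2*exp(k))*exp(k)/(exp(2*k) - 9*exp(k) + 20)^2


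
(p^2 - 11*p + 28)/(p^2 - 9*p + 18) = (p^2 - 11*p + 28)/(p^2 - 9*p + 18)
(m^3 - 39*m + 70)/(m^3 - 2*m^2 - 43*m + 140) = (m - 2)/(m - 4)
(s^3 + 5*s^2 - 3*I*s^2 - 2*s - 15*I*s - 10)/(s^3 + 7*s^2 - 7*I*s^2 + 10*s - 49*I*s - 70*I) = (s^2 - 3*I*s - 2)/(s^2 + s*(2 - 7*I) - 14*I)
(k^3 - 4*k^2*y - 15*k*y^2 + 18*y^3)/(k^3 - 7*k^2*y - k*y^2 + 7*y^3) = (-k^2 + 3*k*y + 18*y^2)/(-k^2 + 6*k*y + 7*y^2)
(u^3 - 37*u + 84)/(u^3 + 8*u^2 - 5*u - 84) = (u - 4)/(u + 4)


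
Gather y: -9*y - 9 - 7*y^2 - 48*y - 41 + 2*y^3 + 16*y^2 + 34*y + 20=2*y^3 + 9*y^2 - 23*y - 30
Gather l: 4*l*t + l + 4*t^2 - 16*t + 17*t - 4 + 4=l*(4*t + 1) + 4*t^2 + t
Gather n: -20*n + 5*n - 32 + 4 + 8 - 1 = -15*n - 21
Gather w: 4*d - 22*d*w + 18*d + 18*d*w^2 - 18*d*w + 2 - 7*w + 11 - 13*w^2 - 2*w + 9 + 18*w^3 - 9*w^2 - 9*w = 22*d + 18*w^3 + w^2*(18*d - 22) + w*(-40*d - 18) + 22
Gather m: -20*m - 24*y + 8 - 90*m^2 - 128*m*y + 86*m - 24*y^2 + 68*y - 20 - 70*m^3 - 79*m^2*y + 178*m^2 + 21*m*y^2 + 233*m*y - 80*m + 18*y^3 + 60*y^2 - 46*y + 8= -70*m^3 + m^2*(88 - 79*y) + m*(21*y^2 + 105*y - 14) + 18*y^3 + 36*y^2 - 2*y - 4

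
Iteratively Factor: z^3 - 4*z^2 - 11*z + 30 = (z - 5)*(z^2 + z - 6) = (z - 5)*(z + 3)*(z - 2)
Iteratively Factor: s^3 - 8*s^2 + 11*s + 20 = (s - 5)*(s^2 - 3*s - 4) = (s - 5)*(s - 4)*(s + 1)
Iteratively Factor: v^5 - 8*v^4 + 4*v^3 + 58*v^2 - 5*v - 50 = (v + 2)*(v^4 - 10*v^3 + 24*v^2 + 10*v - 25) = (v - 5)*(v + 2)*(v^3 - 5*v^2 - v + 5) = (v - 5)*(v - 1)*(v + 2)*(v^2 - 4*v - 5) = (v - 5)^2*(v - 1)*(v + 2)*(v + 1)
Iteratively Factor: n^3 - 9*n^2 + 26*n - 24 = (n - 2)*(n^2 - 7*n + 12) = (n - 3)*(n - 2)*(n - 4)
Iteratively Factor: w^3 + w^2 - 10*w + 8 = (w + 4)*(w^2 - 3*w + 2) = (w - 2)*(w + 4)*(w - 1)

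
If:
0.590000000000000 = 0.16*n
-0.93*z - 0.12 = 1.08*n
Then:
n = 3.69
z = -4.41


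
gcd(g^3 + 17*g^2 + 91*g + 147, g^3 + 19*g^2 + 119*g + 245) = g^2 + 14*g + 49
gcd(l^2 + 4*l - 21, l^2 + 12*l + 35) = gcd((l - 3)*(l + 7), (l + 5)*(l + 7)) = l + 7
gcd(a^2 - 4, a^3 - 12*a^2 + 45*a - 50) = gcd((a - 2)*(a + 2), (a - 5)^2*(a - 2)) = a - 2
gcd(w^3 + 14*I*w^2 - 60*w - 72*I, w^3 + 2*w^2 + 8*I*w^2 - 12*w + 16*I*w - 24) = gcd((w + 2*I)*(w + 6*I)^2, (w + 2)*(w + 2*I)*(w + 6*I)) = w^2 + 8*I*w - 12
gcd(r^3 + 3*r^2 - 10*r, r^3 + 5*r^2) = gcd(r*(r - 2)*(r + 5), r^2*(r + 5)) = r^2 + 5*r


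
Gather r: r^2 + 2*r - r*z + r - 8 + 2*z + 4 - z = r^2 + r*(3 - z) + z - 4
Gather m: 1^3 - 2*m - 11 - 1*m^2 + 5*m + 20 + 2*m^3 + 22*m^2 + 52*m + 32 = 2*m^3 + 21*m^2 + 55*m + 42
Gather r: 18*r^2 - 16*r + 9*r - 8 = 18*r^2 - 7*r - 8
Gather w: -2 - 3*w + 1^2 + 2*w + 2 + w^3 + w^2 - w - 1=w^3 + w^2 - 2*w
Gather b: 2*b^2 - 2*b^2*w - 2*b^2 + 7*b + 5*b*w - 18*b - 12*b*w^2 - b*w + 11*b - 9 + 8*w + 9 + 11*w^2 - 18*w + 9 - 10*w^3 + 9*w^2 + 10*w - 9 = -2*b^2*w + b*(-12*w^2 + 4*w) - 10*w^3 + 20*w^2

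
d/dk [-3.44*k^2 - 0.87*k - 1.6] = -6.88*k - 0.87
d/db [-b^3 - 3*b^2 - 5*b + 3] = -3*b^2 - 6*b - 5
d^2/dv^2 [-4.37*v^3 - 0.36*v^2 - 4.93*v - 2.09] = -26.22*v - 0.72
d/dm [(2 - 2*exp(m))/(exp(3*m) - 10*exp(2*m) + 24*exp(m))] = 2*(2*exp(3*m) - 13*exp(2*m) + 20*exp(m) - 24)*exp(-m)/(exp(4*m) - 20*exp(3*m) + 148*exp(2*m) - 480*exp(m) + 576)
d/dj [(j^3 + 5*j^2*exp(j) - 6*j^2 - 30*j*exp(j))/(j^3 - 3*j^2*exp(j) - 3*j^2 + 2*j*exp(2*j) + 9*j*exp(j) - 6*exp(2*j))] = (-j*(j^2 + 5*j*exp(j) - 6*j - 30*exp(j))*(-3*j^2*exp(j) + 3*j^2 + 4*j*exp(2*j) + 3*j*exp(j) - 6*j - 10*exp(2*j) + 9*exp(j)) + (5*j^2*exp(j) + 3*j^2 - 20*j*exp(j) - 12*j - 30*exp(j))*(j^3 - 3*j^2*exp(j) - 3*j^2 + 2*j*exp(2*j) + 9*j*exp(j) - 6*exp(2*j)))/(j^3 - 3*j^2*exp(j) - 3*j^2 + 2*j*exp(2*j) + 9*j*exp(j) - 6*exp(2*j))^2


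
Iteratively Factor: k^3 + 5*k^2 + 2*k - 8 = (k + 4)*(k^2 + k - 2) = (k + 2)*(k + 4)*(k - 1)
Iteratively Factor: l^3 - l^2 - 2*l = (l)*(l^2 - l - 2) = l*(l - 2)*(l + 1)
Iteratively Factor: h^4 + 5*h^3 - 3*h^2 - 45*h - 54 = (h - 3)*(h^3 + 8*h^2 + 21*h + 18) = (h - 3)*(h + 3)*(h^2 + 5*h + 6) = (h - 3)*(h + 3)^2*(h + 2)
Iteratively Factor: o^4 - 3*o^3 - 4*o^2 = (o)*(o^3 - 3*o^2 - 4*o) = o*(o + 1)*(o^2 - 4*o) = o*(o - 4)*(o + 1)*(o)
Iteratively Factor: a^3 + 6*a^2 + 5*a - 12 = (a + 4)*(a^2 + 2*a - 3) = (a - 1)*(a + 4)*(a + 3)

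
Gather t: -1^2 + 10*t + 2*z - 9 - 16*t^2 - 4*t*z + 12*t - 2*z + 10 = -16*t^2 + t*(22 - 4*z)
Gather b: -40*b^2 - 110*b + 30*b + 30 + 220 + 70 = -40*b^2 - 80*b + 320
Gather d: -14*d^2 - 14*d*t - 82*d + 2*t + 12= -14*d^2 + d*(-14*t - 82) + 2*t + 12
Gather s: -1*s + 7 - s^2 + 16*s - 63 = -s^2 + 15*s - 56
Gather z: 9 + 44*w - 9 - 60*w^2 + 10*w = -60*w^2 + 54*w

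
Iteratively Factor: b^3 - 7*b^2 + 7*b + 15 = (b - 5)*(b^2 - 2*b - 3) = (b - 5)*(b + 1)*(b - 3)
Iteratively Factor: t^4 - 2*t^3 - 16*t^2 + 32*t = (t + 4)*(t^3 - 6*t^2 + 8*t) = (t - 4)*(t + 4)*(t^2 - 2*t) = (t - 4)*(t - 2)*(t + 4)*(t)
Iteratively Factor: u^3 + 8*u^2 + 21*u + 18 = (u + 3)*(u^2 + 5*u + 6) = (u + 2)*(u + 3)*(u + 3)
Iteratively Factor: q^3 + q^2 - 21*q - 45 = (q + 3)*(q^2 - 2*q - 15) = (q - 5)*(q + 3)*(q + 3)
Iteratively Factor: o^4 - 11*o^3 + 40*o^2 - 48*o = (o)*(o^3 - 11*o^2 + 40*o - 48) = o*(o - 3)*(o^2 - 8*o + 16) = o*(o - 4)*(o - 3)*(o - 4)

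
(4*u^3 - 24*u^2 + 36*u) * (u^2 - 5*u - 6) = 4*u^5 - 44*u^4 + 132*u^3 - 36*u^2 - 216*u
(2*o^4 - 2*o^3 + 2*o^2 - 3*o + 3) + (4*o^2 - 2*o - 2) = 2*o^4 - 2*o^3 + 6*o^2 - 5*o + 1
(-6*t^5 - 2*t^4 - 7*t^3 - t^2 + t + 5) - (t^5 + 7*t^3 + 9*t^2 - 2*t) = -7*t^5 - 2*t^4 - 14*t^3 - 10*t^2 + 3*t + 5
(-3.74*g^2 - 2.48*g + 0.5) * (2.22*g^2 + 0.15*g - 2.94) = -8.3028*g^4 - 6.0666*g^3 + 11.7336*g^2 + 7.3662*g - 1.47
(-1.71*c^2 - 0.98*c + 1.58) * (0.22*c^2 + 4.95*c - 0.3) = -0.3762*c^4 - 8.6801*c^3 - 3.9904*c^2 + 8.115*c - 0.474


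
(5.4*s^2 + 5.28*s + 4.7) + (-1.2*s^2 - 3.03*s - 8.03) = 4.2*s^2 + 2.25*s - 3.33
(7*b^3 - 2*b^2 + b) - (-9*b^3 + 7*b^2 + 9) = 16*b^3 - 9*b^2 + b - 9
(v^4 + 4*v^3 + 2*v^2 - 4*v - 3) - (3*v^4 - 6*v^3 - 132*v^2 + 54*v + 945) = -2*v^4 + 10*v^3 + 134*v^2 - 58*v - 948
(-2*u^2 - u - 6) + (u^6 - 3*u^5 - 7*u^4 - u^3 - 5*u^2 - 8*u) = u^6 - 3*u^5 - 7*u^4 - u^3 - 7*u^2 - 9*u - 6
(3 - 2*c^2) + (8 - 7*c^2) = 11 - 9*c^2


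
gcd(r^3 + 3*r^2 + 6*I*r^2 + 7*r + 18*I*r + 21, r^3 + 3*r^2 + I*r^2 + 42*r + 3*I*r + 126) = r^2 + r*(3 + 7*I) + 21*I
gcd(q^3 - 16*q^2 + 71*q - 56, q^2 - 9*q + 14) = q - 7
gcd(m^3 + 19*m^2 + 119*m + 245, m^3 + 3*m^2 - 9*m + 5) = m + 5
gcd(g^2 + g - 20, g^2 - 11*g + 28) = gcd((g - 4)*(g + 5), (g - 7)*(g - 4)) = g - 4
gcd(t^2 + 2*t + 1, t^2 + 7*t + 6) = t + 1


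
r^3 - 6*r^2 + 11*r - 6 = (r - 3)*(r - 2)*(r - 1)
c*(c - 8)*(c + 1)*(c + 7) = c^4 - 57*c^2 - 56*c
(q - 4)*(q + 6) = q^2 + 2*q - 24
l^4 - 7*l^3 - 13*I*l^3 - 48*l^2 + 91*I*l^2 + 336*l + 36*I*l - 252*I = (l - 7)*(l - 6*I)^2*(l - I)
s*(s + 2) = s^2 + 2*s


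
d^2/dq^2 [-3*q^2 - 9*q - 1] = -6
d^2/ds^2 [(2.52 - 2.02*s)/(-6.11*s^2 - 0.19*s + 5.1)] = ((30.0268 - 74.0532*s)*(6.11*s^2 + 0.19*s - 5.1) + (2.02*s - 2.52)*(12.22*s + 0.19)*(24.44*s + 0.38))/(6.11*s^2 + 0.19*s - 5.1)^3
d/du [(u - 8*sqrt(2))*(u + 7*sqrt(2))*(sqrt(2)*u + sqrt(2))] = 3*sqrt(2)*u^2 - 4*u + 2*sqrt(2)*u - 112*sqrt(2) - 2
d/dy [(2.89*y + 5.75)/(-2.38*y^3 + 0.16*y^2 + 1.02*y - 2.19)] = (13.7564*y^3 + 40.5926*y^2 - 1.84*y - 12.1941)/(5.6644*y^6 - 0.7616*y^5 - 4.8296*y^4 + 10.7508*y^3 + 0.3396*y^2 - 4.4676*y + 4.7961)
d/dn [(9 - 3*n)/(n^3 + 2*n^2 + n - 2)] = 3*(2*n^3 - 7*n^2 - 12*n - 1)/(n^6 + 4*n^5 + 6*n^4 - 7*n^2 - 4*n + 4)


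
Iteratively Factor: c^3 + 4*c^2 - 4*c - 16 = (c - 2)*(c^2 + 6*c + 8) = (c - 2)*(c + 4)*(c + 2)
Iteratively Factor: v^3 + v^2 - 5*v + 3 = (v + 3)*(v^2 - 2*v + 1) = (v - 1)*(v + 3)*(v - 1)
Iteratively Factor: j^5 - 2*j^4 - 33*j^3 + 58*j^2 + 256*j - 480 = (j + 4)*(j^4 - 6*j^3 - 9*j^2 + 94*j - 120) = (j + 4)^2*(j^3 - 10*j^2 + 31*j - 30) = (j - 3)*(j + 4)^2*(j^2 - 7*j + 10) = (j - 5)*(j - 3)*(j + 4)^2*(j - 2)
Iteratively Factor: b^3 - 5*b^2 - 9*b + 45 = (b - 3)*(b^2 - 2*b - 15) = (b - 3)*(b + 3)*(b - 5)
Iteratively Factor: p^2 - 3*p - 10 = (p - 5)*(p + 2)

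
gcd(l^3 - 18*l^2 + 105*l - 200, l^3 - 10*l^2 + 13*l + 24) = l - 8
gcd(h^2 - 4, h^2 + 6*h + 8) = h + 2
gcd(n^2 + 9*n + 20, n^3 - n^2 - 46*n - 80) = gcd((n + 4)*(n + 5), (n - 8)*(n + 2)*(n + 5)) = n + 5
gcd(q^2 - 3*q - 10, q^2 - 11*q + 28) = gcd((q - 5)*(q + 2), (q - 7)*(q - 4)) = 1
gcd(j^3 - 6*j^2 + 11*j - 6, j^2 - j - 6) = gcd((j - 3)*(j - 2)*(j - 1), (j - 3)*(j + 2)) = j - 3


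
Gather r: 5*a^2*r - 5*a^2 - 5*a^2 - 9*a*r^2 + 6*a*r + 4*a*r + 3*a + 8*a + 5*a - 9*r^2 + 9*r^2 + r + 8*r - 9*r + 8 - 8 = -10*a^2 - 9*a*r^2 + 16*a + r*(5*a^2 + 10*a)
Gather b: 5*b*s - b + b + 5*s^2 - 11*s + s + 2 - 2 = 5*b*s + 5*s^2 - 10*s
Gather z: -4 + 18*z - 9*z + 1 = 9*z - 3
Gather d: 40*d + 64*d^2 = 64*d^2 + 40*d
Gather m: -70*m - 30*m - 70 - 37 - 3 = -100*m - 110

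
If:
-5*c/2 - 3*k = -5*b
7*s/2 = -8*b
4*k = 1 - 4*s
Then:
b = -7*s/16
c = 13*s/40 - 3/10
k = 1/4 - s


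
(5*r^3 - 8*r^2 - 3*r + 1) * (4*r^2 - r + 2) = 20*r^5 - 37*r^4 + 6*r^3 - 9*r^2 - 7*r + 2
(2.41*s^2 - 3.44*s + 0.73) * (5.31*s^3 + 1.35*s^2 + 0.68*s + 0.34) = 12.7971*s^5 - 15.0129*s^4 + 0.8711*s^3 - 0.5343*s^2 - 0.6732*s + 0.2482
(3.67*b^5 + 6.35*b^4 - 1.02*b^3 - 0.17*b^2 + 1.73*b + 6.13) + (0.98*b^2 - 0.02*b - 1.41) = 3.67*b^5 + 6.35*b^4 - 1.02*b^3 + 0.81*b^2 + 1.71*b + 4.72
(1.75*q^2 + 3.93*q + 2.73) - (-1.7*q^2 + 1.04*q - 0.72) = 3.45*q^2 + 2.89*q + 3.45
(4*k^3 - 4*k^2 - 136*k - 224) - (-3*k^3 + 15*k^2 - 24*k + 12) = 7*k^3 - 19*k^2 - 112*k - 236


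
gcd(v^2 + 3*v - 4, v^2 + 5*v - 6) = v - 1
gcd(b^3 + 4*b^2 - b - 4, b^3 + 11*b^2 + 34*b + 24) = b^2 + 5*b + 4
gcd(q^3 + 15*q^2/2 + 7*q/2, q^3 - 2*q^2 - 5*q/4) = q^2 + q/2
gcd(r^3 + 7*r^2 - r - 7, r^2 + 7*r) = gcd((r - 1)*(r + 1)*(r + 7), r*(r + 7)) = r + 7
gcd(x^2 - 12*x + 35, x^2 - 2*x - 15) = x - 5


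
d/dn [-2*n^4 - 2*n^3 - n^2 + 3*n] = -8*n^3 - 6*n^2 - 2*n + 3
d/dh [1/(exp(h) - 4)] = -exp(h)/(exp(h) - 4)^2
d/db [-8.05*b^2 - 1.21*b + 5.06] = -16.1*b - 1.21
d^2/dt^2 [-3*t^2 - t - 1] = -6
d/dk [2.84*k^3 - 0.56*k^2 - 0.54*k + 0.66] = 8.52*k^2 - 1.12*k - 0.54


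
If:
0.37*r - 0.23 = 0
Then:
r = 0.62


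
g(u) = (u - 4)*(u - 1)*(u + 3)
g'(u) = (u - 4)*(u - 1) + (u - 4)*(u + 3) + (u - 1)*(u + 3)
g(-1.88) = 18.97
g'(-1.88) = 7.12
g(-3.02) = -0.56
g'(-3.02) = 28.44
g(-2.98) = 0.56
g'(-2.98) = 27.56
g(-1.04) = 20.15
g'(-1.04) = -3.60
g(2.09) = -10.60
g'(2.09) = -6.26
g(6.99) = 178.92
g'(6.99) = 107.62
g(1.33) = -3.82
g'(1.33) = -11.01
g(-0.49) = 16.79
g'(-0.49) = -8.32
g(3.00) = -12.00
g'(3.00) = 4.00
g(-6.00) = -210.00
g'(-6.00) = 121.00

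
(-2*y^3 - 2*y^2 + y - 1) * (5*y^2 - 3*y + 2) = -10*y^5 - 4*y^4 + 7*y^3 - 12*y^2 + 5*y - 2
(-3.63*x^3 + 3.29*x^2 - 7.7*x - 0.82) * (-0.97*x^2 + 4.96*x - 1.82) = 3.5211*x^5 - 21.1961*x^4 + 30.394*x^3 - 43.3844*x^2 + 9.9468*x + 1.4924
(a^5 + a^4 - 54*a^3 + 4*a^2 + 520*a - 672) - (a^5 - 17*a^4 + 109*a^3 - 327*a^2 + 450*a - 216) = 18*a^4 - 163*a^3 + 331*a^2 + 70*a - 456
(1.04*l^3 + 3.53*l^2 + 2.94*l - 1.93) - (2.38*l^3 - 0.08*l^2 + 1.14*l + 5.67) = -1.34*l^3 + 3.61*l^2 + 1.8*l - 7.6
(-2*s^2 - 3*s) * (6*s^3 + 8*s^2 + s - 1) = -12*s^5 - 34*s^4 - 26*s^3 - s^2 + 3*s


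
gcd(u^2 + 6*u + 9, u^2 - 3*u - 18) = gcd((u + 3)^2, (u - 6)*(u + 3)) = u + 3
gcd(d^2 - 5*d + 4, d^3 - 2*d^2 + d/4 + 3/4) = d - 1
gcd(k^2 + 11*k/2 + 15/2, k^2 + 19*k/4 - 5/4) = 1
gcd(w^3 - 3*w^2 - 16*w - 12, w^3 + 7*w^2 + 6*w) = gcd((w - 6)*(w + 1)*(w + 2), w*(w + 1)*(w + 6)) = w + 1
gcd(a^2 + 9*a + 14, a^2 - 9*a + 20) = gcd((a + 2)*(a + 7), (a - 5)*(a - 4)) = 1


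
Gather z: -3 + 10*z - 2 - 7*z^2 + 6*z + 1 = -7*z^2 + 16*z - 4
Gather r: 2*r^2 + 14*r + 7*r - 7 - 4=2*r^2 + 21*r - 11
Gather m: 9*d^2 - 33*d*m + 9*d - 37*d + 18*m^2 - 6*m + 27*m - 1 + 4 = 9*d^2 - 28*d + 18*m^2 + m*(21 - 33*d) + 3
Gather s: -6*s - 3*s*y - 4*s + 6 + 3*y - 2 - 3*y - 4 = s*(-3*y - 10)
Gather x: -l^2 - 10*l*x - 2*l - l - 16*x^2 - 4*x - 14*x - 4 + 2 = -l^2 - 3*l - 16*x^2 + x*(-10*l - 18) - 2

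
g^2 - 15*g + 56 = (g - 8)*(g - 7)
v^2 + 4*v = v*(v + 4)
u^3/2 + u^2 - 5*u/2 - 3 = (u/2 + 1/2)*(u - 2)*(u + 3)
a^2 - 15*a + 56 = (a - 8)*(a - 7)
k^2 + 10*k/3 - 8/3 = (k - 2/3)*(k + 4)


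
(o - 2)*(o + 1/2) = o^2 - 3*o/2 - 1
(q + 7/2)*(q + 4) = q^2 + 15*q/2 + 14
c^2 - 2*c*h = c*(c - 2*h)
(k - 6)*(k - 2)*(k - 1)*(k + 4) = k^4 - 5*k^3 - 16*k^2 + 68*k - 48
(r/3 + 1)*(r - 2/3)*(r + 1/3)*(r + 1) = r^4/3 + 11*r^3/9 + 13*r^2/27 - 17*r/27 - 2/9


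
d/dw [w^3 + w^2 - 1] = w*(3*w + 2)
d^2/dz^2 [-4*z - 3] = 0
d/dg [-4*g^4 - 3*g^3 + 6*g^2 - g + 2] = -16*g^3 - 9*g^2 + 12*g - 1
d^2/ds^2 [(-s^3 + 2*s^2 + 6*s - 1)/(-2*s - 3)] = 2*(4*s^3 + 18*s^2 + 27*s + 22)/(8*s^3 + 36*s^2 + 54*s + 27)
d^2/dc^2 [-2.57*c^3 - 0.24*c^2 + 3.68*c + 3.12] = -15.42*c - 0.48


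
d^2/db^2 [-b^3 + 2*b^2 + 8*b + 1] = 4 - 6*b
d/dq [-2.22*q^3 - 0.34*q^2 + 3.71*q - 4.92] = -6.66*q^2 - 0.68*q + 3.71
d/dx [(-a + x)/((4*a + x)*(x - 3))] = ((a - x)*(4*a + x) + (a - x)*(x - 3) + (4*a + x)*(x - 3))/((4*a + x)^2*(x - 3)^2)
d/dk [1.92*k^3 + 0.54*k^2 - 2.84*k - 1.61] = 5.76*k^2 + 1.08*k - 2.84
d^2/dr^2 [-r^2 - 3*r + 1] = -2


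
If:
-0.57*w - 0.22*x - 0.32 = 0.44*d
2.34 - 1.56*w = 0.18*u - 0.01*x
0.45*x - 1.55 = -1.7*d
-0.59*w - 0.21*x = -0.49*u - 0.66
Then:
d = 5.91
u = -6.84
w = 2.17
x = -18.90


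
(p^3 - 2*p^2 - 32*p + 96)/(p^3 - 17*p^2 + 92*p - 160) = (p^2 + 2*p - 24)/(p^2 - 13*p + 40)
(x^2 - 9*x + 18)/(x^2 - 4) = (x^2 - 9*x + 18)/(x^2 - 4)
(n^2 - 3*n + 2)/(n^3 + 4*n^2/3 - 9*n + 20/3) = 3*(n - 2)/(3*n^2 + 7*n - 20)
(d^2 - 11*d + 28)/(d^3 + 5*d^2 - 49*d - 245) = (d - 4)/(d^2 + 12*d + 35)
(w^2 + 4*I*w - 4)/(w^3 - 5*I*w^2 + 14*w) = (w + 2*I)/(w*(w - 7*I))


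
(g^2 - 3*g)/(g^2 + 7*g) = (g - 3)/(g + 7)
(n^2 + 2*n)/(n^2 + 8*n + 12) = n/(n + 6)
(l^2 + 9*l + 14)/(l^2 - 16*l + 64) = (l^2 + 9*l + 14)/(l^2 - 16*l + 64)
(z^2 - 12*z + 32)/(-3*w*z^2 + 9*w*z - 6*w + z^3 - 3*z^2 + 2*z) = (-z^2 + 12*z - 32)/(3*w*z^2 - 9*w*z + 6*w - z^3 + 3*z^2 - 2*z)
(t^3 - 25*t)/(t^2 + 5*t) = t - 5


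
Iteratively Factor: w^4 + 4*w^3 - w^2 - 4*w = (w - 1)*(w^3 + 5*w^2 + 4*w) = (w - 1)*(w + 1)*(w^2 + 4*w) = w*(w - 1)*(w + 1)*(w + 4)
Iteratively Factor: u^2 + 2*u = (u)*(u + 2)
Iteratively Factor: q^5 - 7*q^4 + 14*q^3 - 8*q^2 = (q)*(q^4 - 7*q^3 + 14*q^2 - 8*q) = q*(q - 2)*(q^3 - 5*q^2 + 4*q) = q*(q - 2)*(q - 1)*(q^2 - 4*q) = q^2*(q - 2)*(q - 1)*(q - 4)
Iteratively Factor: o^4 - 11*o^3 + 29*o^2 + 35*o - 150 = (o - 5)*(o^3 - 6*o^2 - o + 30) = (o - 5)*(o - 3)*(o^2 - 3*o - 10) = (o - 5)^2*(o - 3)*(o + 2)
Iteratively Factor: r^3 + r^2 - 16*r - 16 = (r + 1)*(r^2 - 16) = (r + 1)*(r + 4)*(r - 4)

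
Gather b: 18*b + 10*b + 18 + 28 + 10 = 28*b + 56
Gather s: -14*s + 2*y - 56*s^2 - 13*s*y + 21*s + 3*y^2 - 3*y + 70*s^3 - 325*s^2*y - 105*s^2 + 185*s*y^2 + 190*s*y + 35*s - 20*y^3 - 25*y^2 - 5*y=70*s^3 + s^2*(-325*y - 161) + s*(185*y^2 + 177*y + 42) - 20*y^3 - 22*y^2 - 6*y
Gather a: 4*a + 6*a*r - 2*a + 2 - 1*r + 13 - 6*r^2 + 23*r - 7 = a*(6*r + 2) - 6*r^2 + 22*r + 8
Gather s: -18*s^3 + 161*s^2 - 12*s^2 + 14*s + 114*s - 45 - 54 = -18*s^3 + 149*s^2 + 128*s - 99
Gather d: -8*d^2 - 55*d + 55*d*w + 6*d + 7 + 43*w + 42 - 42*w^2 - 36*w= -8*d^2 + d*(55*w - 49) - 42*w^2 + 7*w + 49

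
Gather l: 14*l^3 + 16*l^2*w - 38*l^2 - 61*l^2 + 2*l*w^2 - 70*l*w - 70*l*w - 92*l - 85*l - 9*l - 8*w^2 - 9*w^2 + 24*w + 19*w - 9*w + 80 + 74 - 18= 14*l^3 + l^2*(16*w - 99) + l*(2*w^2 - 140*w - 186) - 17*w^2 + 34*w + 136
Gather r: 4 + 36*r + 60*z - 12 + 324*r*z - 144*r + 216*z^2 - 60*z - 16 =r*(324*z - 108) + 216*z^2 - 24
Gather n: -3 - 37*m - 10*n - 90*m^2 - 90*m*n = -90*m^2 - 37*m + n*(-90*m - 10) - 3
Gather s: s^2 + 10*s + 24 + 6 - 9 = s^2 + 10*s + 21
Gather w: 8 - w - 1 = 7 - w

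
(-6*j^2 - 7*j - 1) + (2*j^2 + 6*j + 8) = -4*j^2 - j + 7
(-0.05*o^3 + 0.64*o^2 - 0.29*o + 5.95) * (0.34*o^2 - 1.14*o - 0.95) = -0.017*o^5 + 0.2746*o^4 - 0.7807*o^3 + 1.7456*o^2 - 6.5075*o - 5.6525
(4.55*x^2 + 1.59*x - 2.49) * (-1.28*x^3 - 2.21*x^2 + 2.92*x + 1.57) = -5.824*x^5 - 12.0907*x^4 + 12.9593*x^3 + 17.2892*x^2 - 4.7745*x - 3.9093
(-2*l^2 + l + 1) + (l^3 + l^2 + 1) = l^3 - l^2 + l + 2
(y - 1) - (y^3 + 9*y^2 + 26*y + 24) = -y^3 - 9*y^2 - 25*y - 25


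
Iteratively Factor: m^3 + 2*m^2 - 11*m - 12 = (m + 4)*(m^2 - 2*m - 3) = (m + 1)*(m + 4)*(m - 3)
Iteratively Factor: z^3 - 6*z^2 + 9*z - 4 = (z - 1)*(z^2 - 5*z + 4) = (z - 1)^2*(z - 4)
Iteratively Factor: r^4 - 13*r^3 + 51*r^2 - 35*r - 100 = (r - 4)*(r^3 - 9*r^2 + 15*r + 25) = (r - 4)*(r + 1)*(r^2 - 10*r + 25) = (r - 5)*(r - 4)*(r + 1)*(r - 5)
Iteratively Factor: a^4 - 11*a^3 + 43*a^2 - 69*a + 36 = (a - 3)*(a^3 - 8*a^2 + 19*a - 12) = (a - 3)*(a - 1)*(a^2 - 7*a + 12) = (a - 4)*(a - 3)*(a - 1)*(a - 3)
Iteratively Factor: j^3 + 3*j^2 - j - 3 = (j + 3)*(j^2 - 1) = (j + 1)*(j + 3)*(j - 1)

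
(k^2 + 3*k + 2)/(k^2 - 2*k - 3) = (k + 2)/(k - 3)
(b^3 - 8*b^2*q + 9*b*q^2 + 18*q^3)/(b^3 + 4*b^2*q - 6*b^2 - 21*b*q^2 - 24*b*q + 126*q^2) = (b^2 - 5*b*q - 6*q^2)/(b^2 + 7*b*q - 6*b - 42*q)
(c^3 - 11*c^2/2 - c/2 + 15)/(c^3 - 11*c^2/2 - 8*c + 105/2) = (2*c^2 - c - 6)/(2*c^2 - c - 21)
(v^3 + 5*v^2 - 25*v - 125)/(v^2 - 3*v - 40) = (v^2 - 25)/(v - 8)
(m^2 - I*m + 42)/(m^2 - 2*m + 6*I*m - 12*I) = (m - 7*I)/(m - 2)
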